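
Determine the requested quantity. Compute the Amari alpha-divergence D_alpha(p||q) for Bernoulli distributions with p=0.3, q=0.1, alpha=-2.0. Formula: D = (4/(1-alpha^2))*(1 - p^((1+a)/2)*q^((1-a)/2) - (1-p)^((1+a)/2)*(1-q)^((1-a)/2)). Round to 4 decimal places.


Amari alpha-divergence:
D = (4/(1-alpha^2))*(1 - p^((1+a)/2)*q^((1-a)/2) - (1-p)^((1+a)/2)*(1-q)^((1-a)/2)).
alpha = -2.0, p = 0.3, q = 0.1.
e1 = (1+alpha)/2 = -0.5, e2 = (1-alpha)/2 = 1.5.
t1 = p^e1 * q^e2 = 0.3^-0.5 * 0.1^1.5 = 0.057735.
t2 = (1-p)^e1 * (1-q)^e2 = 0.7^-0.5 * 0.9^1.5 = 1.020504.
4/(1-alpha^2) = -1.333333.
D = -1.333333*(1 - 0.057735 - 1.020504) = 0.1043

0.1043


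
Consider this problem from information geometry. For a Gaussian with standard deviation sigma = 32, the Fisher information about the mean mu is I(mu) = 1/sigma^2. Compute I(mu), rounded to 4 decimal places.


The Fisher information for the mean of a normal distribution is I(mu) = 1/sigma^2.
sigma = 32, so sigma^2 = 1024.
I(mu) = 1/1024 = 0.0010

0.0010


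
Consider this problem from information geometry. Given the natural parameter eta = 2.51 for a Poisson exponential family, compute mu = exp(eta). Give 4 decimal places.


Expectation parameter for Poisson exponential family:
mu = exp(eta).
eta = 2.51.
mu = exp(2.51) = 12.3049

12.3049


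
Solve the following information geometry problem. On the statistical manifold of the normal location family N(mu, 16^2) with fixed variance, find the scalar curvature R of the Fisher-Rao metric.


This family has a single free parameter, so its statistical manifold
is 1-dimensional. The Riemann curvature tensor of any 1-dimensional
Riemannian manifold vanishes identically, so R = 0.

0


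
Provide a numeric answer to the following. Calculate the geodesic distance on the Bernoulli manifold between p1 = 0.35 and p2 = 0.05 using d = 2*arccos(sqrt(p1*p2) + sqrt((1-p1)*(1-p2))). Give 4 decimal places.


Geodesic distance on Bernoulli manifold:
d(p1,p2) = 2*arccos(sqrt(p1*p2) + sqrt((1-p1)*(1-p2))).
sqrt(p1*p2) = sqrt(0.35*0.05) = 0.132288.
sqrt((1-p1)*(1-p2)) = sqrt(0.65*0.95) = 0.785812.
arg = 0.132288 + 0.785812 = 0.918099.
d = 2*arccos(0.918099) = 0.8151

0.8151


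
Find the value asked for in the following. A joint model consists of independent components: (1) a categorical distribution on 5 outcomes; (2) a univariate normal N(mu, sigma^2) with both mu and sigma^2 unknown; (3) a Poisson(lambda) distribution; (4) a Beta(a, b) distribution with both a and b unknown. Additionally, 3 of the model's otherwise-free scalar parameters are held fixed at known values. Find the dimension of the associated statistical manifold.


The dimension of a statistical manifold equals the number of free
(independent) real parameters of the model. For a product of independent
blocks the parameter counts add.
- categorical on 5 outcomes (probabilities sum to 1): 5-1 = 4.
- normal (mu, sigma^2): 2.
- Poisson (lambda): 1.
- Beta (a, b): 2.
Total = 4 + 2 + 1 + 2 = 9.
3 parameter(s) fixed at known values: 9 - 3 = 6.
Dimension = 6

6


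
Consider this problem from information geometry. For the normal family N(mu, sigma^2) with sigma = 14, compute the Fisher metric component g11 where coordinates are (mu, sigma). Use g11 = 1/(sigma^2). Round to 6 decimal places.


For the 2-parameter normal family, the Fisher metric has:
  g11 = 1/sigma^2, g22 = 2/sigma^2.
sigma = 14, sigma^2 = 196.
g11 = 0.005102

0.005102


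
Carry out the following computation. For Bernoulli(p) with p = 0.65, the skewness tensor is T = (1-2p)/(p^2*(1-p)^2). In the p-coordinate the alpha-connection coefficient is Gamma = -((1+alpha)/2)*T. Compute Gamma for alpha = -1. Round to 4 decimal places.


Skewness (Amari-Chentsov) tensor: T = (1-2p)/(p^2*(1-p)^2).
p = 0.65, 1-2p = -0.3, p^2 = 0.4225, (1-p)^2 = 0.1225.
T = -0.3/(0.4225 * 0.1225) = -5.796401.
In the p-coordinate, Gamma^(alpha) = Gamma^(0) - (alpha/2)*T with Gamma^(0) = (1/2)*g'(p) = -T/2,
so Gamma^(alpha) = -((1+alpha)/2)*T.
alpha = -1, -(1+alpha)/2 = 0.0.
Gamma = 0.0 * -5.796401 = 0.0000

0.0000


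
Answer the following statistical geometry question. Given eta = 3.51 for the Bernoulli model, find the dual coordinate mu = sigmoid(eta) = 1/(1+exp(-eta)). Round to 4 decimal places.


Dual coordinate (expectation parameter) for Bernoulli:
mu = 1/(1+exp(-eta)).
eta = 3.51.
exp(-eta) = exp(-3.51) = 0.029897.
mu = 1/(1+0.029897) = 0.9710

0.9710


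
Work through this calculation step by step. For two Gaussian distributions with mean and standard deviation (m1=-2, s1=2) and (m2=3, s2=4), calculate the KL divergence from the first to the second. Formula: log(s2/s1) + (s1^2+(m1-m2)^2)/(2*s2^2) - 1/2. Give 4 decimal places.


KL divergence between normal distributions:
KL = log(s2/s1) + (s1^2 + (m1-m2)^2)/(2*s2^2) - 1/2.
log(4/2) = 0.693147.
(2^2 + (-2-3)^2)/(2*4^2) = (4 + 25)/32 = 0.90625.
KL = 0.693147 + 0.90625 - 0.5 = 1.0994

1.0994


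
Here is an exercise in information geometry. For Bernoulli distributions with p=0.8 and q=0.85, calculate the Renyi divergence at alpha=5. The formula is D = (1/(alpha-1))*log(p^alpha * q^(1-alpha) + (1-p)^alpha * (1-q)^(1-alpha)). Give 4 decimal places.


Renyi divergence of order alpha between Bernoulli distributions:
D = (1/(alpha-1))*log(p^alpha * q^(1-alpha) + (1-p)^alpha * (1-q)^(1-alpha)).
alpha = 5, p = 0.8, q = 0.85.
p^alpha * q^(1-alpha) = 0.8^5 * 0.85^-4 = 0.627732.
(1-p)^alpha * (1-q)^(1-alpha) = 0.2^5 * 0.15^-4 = 0.632099.
sum = 0.627732 + 0.632099 = 1.259831.
D = (1/4)*log(1.259831) = 0.0577

0.0577


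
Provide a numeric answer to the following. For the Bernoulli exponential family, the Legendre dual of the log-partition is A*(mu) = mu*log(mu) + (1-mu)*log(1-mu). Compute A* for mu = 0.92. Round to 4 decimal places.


Legendre transform for Bernoulli:
A*(mu) = mu*log(mu) + (1-mu)*log(1-mu).
mu = 0.92, 1-mu = 0.08.
mu*log(mu) = 0.92*log(0.92) = -0.076711.
(1-mu)*log(1-mu) = 0.08*log(0.08) = -0.202058.
A* = -0.076711 + -0.202058 = -0.2788

-0.2788


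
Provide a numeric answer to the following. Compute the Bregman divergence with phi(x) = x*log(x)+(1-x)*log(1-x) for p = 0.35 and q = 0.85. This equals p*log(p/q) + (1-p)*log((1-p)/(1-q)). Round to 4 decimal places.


Bregman divergence with negative entropy generator:
D = p*log(p/q) + (1-p)*log((1-p)/(1-q)).
p = 0.35, q = 0.85.
p*log(p/q) = 0.35*log(0.35/0.85) = -0.310556.
(1-p)*log((1-p)/(1-q)) = 0.65*log(0.65/0.15) = 0.953119.
D = -0.310556 + 0.953119 = 0.6426

0.6426


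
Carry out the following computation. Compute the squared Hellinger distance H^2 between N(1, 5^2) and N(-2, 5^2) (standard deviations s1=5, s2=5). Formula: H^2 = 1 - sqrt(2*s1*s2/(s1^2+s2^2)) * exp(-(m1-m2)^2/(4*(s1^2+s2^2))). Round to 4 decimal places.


Squared Hellinger distance for Gaussians:
H^2 = 1 - sqrt(2*s1*s2/(s1^2+s2^2)) * exp(-(m1-m2)^2/(4*(s1^2+s2^2))).
s1^2 = 25, s2^2 = 25, s1^2+s2^2 = 50.
sqrt(2*5*5/(50)) = 1.0.
(m1-m2)^2 = (3)^2 = 9.
exp(-9/(4*50)) = exp(-0.045) = 0.955997.
H^2 = 1 - 1.0*0.955997 = 0.0440

0.0440


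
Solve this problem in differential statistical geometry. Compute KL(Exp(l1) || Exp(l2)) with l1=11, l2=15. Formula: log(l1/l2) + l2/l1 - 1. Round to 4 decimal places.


KL divergence for exponential family:
KL = log(l1/l2) + l2/l1 - 1.
log(11/15) = -0.310155.
15/11 = 1.363636.
KL = -0.310155 + 1.363636 - 1 = 0.0535

0.0535


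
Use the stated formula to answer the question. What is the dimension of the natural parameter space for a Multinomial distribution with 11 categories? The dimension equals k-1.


Exponential family dimension calculation:
For Multinomial with k=11 categories, dim = k-1 = 10.

10


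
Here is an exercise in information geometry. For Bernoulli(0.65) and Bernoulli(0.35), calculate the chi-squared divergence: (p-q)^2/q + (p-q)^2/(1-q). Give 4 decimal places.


Chi-squared divergence between Bernoulli distributions:
chi^2 = (p-q)^2/q + (p-q)^2/(1-q).
p = 0.65, q = 0.35, p-q = 0.3.
(p-q)^2 = 0.09.
term1 = 0.09/0.35 = 0.257143.
term2 = 0.09/0.65 = 0.138462.
chi^2 = 0.257143 + 0.138462 = 0.3956

0.3956


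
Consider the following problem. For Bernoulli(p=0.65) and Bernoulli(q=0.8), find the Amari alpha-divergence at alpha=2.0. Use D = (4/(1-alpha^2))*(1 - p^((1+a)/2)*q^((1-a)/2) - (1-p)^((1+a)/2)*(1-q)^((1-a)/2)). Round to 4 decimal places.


Amari alpha-divergence:
D = (4/(1-alpha^2))*(1 - p^((1+a)/2)*q^((1-a)/2) - (1-p)^((1+a)/2)*(1-q)^((1-a)/2)).
alpha = 2.0, p = 0.65, q = 0.8.
e1 = (1+alpha)/2 = 1.5, e2 = (1-alpha)/2 = -0.5.
t1 = p^e1 * q^e2 = 0.65^1.5 * 0.8^-0.5 = 0.585902.
t2 = (1-p)^e1 * (1-q)^e2 = 0.35^1.5 * 0.2^-0.5 = 0.463006.
4/(1-alpha^2) = -1.333333.
D = -1.333333*(1 - 0.585902 - 0.463006) = 0.0652

0.0652


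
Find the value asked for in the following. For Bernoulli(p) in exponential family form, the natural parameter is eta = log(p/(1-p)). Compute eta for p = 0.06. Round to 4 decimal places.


Natural parameter for Bernoulli: eta = log(p/(1-p)).
p = 0.06, 1-p = 0.94.
p/(1-p) = 0.06383.
eta = log(0.06383) = -2.7515

-2.7515


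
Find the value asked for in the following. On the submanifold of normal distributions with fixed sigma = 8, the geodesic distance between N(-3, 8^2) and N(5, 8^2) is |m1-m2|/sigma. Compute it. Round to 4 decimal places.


On the fixed-variance normal subfamily, geodesic distance = |m1-m2|/sigma.
|-3 - 5| = 8.
sigma = 8.
d = 8/8 = 1.0000

1.0000


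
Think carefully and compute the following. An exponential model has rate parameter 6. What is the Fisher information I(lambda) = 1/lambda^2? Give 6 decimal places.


Fisher information for exponential: I(lambda) = 1/lambda^2.
lambda = 6, lambda^2 = 36.
I = 1/36 = 0.027778

0.027778


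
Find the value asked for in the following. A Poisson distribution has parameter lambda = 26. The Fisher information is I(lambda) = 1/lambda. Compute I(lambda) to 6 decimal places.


Fisher information for Poisson: I(lambda) = 1/lambda.
lambda = 26.
I(lambda) = 1/26 = 0.038462

0.038462


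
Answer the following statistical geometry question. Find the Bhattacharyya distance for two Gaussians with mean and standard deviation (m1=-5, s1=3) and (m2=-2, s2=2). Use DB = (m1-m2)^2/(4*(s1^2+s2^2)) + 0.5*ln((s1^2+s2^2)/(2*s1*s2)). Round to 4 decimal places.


Bhattacharyya distance between two Gaussians:
DB = (m1-m2)^2/(4*(s1^2+s2^2)) + (1/2)*ln((s1^2+s2^2)/(2*s1*s2)).
(m1-m2)^2 = (-3)^2 = 9.
s1^2+s2^2 = 9 + 4 = 13.
term1 = 9/52 = 0.173077.
term2 = 0.5*ln(13/12.0) = 0.040021.
DB = 0.173077 + 0.040021 = 0.2131

0.2131


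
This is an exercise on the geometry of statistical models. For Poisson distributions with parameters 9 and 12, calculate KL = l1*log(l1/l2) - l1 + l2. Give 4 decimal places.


KL divergence for Poisson:
KL = l1*log(l1/l2) - l1 + l2.
l1 = 9, l2 = 12.
log(9/12) = -0.287682.
l1*log(l1/l2) = 9 * -0.287682 = -2.589139.
KL = -2.589139 - 9 + 12 = 0.4109

0.4109


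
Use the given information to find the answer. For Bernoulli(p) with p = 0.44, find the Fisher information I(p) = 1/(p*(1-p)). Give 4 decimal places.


For Bernoulli(p), Fisher information is I(p) = 1/(p*(1-p)).
p = 0.44, 1-p = 0.56.
p*(1-p) = 0.2464.
I(p) = 1/0.2464 = 4.0584

4.0584


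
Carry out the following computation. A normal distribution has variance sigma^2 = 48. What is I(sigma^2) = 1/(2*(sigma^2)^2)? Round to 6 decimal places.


Fisher information for variance: I(sigma^2) = 1/(2*sigma^4).
sigma^2 = 48, so sigma^4 = 2304.
I = 1/(2*2304) = 1/4608 = 0.000217

0.000217


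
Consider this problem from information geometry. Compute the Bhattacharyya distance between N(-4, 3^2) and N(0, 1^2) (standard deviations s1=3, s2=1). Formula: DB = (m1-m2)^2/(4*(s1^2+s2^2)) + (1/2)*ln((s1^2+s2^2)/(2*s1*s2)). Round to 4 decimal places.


Bhattacharyya distance between two Gaussians:
DB = (m1-m2)^2/(4*(s1^2+s2^2)) + (1/2)*ln((s1^2+s2^2)/(2*s1*s2)).
(m1-m2)^2 = (-4)^2 = 16.
s1^2+s2^2 = 9 + 1 = 10.
term1 = 16/40 = 0.4.
term2 = 0.5*ln(10/6.0) = 0.255413.
DB = 0.4 + 0.255413 = 0.6554

0.6554


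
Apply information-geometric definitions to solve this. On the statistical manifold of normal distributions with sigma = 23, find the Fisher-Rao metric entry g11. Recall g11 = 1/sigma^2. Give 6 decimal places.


For the 2-parameter normal family, the Fisher metric has:
  g11 = 1/sigma^2, g22 = 2/sigma^2.
sigma = 23, sigma^2 = 529.
g11 = 0.001890

0.001890


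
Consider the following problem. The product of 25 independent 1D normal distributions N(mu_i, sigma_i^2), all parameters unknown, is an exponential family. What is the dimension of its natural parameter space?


Exponential family dimension calculation:
Each univariate normal has two natural parameters (mu/sigma^2 and -1/(2 sigma^2)).
With 25 independent components, dim = 2 * 25 = 50.

50


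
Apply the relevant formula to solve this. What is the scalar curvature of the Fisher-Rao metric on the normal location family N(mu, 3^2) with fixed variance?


This family has a single free parameter, so its statistical manifold
is 1-dimensional. The Riemann curvature tensor of any 1-dimensional
Riemannian manifold vanishes identically, so R = 0.

0


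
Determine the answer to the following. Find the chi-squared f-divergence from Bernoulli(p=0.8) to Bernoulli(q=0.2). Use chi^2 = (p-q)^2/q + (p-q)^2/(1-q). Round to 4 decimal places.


Chi-squared divergence between Bernoulli distributions:
chi^2 = (p-q)^2/q + (p-q)^2/(1-q).
p = 0.8, q = 0.2, p-q = 0.6.
(p-q)^2 = 0.36.
term1 = 0.36/0.2 = 1.8.
term2 = 0.36/0.8 = 0.45.
chi^2 = 1.8 + 0.45 = 2.2500

2.2500


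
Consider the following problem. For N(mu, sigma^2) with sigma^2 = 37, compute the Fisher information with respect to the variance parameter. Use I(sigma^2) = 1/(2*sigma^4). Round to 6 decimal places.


Fisher information for variance: I(sigma^2) = 1/(2*sigma^4).
sigma^2 = 37, so sigma^4 = 1369.
I = 1/(2*1369) = 1/2738 = 0.000365

0.000365


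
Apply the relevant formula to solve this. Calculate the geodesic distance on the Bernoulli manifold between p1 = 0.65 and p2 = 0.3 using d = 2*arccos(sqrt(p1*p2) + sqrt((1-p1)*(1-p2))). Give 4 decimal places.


Geodesic distance on Bernoulli manifold:
d(p1,p2) = 2*arccos(sqrt(p1*p2) + sqrt((1-p1)*(1-p2))).
sqrt(p1*p2) = sqrt(0.65*0.3) = 0.441588.
sqrt((1-p1)*(1-p2)) = sqrt(0.35*0.7) = 0.494975.
arg = 0.441588 + 0.494975 = 0.936563.
d = 2*arccos(0.936563) = 0.7162

0.7162


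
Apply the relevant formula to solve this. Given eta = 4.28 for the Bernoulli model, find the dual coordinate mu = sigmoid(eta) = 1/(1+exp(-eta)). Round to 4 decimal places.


Dual coordinate (expectation parameter) for Bernoulli:
mu = 1/(1+exp(-eta)).
eta = 4.28.
exp(-eta) = exp(-4.28) = 0.013843.
mu = 1/(1+0.013843) = 0.9863

0.9863


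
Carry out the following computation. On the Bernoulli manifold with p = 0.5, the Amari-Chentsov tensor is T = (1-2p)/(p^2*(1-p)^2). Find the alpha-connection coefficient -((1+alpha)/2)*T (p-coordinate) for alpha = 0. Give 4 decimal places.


Skewness (Amari-Chentsov) tensor: T = (1-2p)/(p^2*(1-p)^2).
p = 0.5, 1-2p = 0.0, p^2 = 0.25, (1-p)^2 = 0.25.
T = 0.0/(0.25 * 0.25) = 0.0.
In the p-coordinate, Gamma^(alpha) = Gamma^(0) - (alpha/2)*T with Gamma^(0) = (1/2)*g'(p) = -T/2,
so Gamma^(alpha) = -((1+alpha)/2)*T.
alpha = 0, -(1+alpha)/2 = -0.5.
Gamma = -0.5 * 0.0 = 0.0000

0.0000


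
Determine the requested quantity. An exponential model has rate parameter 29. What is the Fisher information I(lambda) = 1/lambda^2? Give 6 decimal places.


Fisher information for exponential: I(lambda) = 1/lambda^2.
lambda = 29, lambda^2 = 841.
I = 1/841 = 0.001189

0.001189


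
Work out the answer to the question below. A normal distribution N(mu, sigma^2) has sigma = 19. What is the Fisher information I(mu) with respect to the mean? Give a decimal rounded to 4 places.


The Fisher information for the mean of a normal distribution is I(mu) = 1/sigma^2.
sigma = 19, so sigma^2 = 361.
I(mu) = 1/361 = 0.0028

0.0028


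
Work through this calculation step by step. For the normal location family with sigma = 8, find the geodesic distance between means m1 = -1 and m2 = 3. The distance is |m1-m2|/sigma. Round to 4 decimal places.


On the fixed-variance normal subfamily, geodesic distance = |m1-m2|/sigma.
|-1 - 3| = 4.
sigma = 8.
d = 4/8 = 0.5000

0.5000


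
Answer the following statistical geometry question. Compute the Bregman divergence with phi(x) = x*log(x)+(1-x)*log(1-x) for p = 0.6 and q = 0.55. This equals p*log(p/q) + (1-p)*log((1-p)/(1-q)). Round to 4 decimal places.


Bregman divergence with negative entropy generator:
D = p*log(p/q) + (1-p)*log((1-p)/(1-q)).
p = 0.6, q = 0.55.
p*log(p/q) = 0.6*log(0.6/0.55) = 0.052207.
(1-p)*log((1-p)/(1-q)) = 0.4*log(0.4/0.45) = -0.047113.
D = 0.052207 + -0.047113 = 0.0051

0.0051


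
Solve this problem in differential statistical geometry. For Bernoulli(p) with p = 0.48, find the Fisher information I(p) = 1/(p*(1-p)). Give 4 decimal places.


For Bernoulli(p), Fisher information is I(p) = 1/(p*(1-p)).
p = 0.48, 1-p = 0.52.
p*(1-p) = 0.2496.
I(p) = 1/0.2496 = 4.0064

4.0064


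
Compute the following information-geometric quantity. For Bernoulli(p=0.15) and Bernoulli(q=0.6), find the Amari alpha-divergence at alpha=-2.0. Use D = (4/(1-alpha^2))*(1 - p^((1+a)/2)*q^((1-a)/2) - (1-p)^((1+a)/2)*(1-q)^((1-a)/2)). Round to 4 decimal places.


Amari alpha-divergence:
D = (4/(1-alpha^2))*(1 - p^((1+a)/2)*q^((1-a)/2) - (1-p)^((1+a)/2)*(1-q)^((1-a)/2)).
alpha = -2.0, p = 0.15, q = 0.6.
e1 = (1+alpha)/2 = -0.5, e2 = (1-alpha)/2 = 1.5.
t1 = p^e1 * q^e2 = 0.15^-0.5 * 0.6^1.5 = 1.2.
t2 = (1-p)^e1 * (1-q)^e2 = 0.85^-0.5 * 0.4^1.5 = 0.274398.
4/(1-alpha^2) = -1.333333.
D = -1.333333*(1 - 1.2 - 0.274398) = 0.6325

0.6325


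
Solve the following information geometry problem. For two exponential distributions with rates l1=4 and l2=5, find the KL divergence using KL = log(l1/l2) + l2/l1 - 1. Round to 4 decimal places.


KL divergence for exponential family:
KL = log(l1/l2) + l2/l1 - 1.
log(4/5) = -0.223144.
5/4 = 1.25.
KL = -0.223144 + 1.25 - 1 = 0.0269

0.0269


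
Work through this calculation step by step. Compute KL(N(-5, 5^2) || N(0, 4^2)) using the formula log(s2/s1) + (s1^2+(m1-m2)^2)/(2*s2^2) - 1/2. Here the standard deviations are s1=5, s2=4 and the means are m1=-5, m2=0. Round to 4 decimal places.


KL divergence between normal distributions:
KL = log(s2/s1) + (s1^2 + (m1-m2)^2)/(2*s2^2) - 1/2.
log(4/5) = -0.223144.
(5^2 + (-5-0)^2)/(2*4^2) = (25 + 25)/32 = 1.5625.
KL = -0.223144 + 1.5625 - 0.5 = 0.8394

0.8394


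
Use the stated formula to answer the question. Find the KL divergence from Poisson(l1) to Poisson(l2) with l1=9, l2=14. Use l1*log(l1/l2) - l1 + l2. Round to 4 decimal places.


KL divergence for Poisson:
KL = l1*log(l1/l2) - l1 + l2.
l1 = 9, l2 = 14.
log(9/14) = -0.441833.
l1*log(l1/l2) = 9 * -0.441833 = -3.976495.
KL = -3.976495 - 9 + 14 = 1.0235

1.0235


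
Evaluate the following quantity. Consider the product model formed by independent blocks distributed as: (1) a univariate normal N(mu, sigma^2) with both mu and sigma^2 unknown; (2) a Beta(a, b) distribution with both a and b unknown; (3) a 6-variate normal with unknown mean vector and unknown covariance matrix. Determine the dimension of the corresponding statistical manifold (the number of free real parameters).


The dimension of a statistical manifold equals the number of free
(independent) real parameters of the model. For a product of independent
blocks the parameter counts add.
- normal (mu, sigma^2): 2.
- Beta (a, b): 2.
- 6-variate normal: 6 (mean) + 6*7/2 = 21 (symmetric covariance) = 27.
Total = 2 + 2 + 27 = 31.
Dimension = 31

31


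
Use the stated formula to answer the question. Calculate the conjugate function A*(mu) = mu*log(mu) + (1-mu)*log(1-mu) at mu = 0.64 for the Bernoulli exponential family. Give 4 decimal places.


Legendre transform for Bernoulli:
A*(mu) = mu*log(mu) + (1-mu)*log(1-mu).
mu = 0.64, 1-mu = 0.36.
mu*log(mu) = 0.64*log(0.64) = -0.285624.
(1-mu)*log(1-mu) = 0.36*log(0.36) = -0.367794.
A* = -0.285624 + -0.367794 = -0.6534

-0.6534


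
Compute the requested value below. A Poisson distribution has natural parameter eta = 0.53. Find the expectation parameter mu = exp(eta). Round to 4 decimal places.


Expectation parameter for Poisson exponential family:
mu = exp(eta).
eta = 0.53.
mu = exp(0.53) = 1.6989

1.6989


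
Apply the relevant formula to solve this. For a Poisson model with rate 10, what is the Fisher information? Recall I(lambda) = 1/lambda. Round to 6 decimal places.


Fisher information for Poisson: I(lambda) = 1/lambda.
lambda = 10.
I(lambda) = 1/10 = 0.100000

0.100000


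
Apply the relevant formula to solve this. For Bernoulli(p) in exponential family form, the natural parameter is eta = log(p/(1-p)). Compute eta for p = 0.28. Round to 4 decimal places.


Natural parameter for Bernoulli: eta = log(p/(1-p)).
p = 0.28, 1-p = 0.72.
p/(1-p) = 0.388889.
eta = log(0.388889) = -0.9445

-0.9445


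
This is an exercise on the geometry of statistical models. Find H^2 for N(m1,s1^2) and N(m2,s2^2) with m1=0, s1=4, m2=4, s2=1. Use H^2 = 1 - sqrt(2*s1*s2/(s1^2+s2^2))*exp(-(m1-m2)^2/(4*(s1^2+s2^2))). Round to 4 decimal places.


Squared Hellinger distance for Gaussians:
H^2 = 1 - sqrt(2*s1*s2/(s1^2+s2^2)) * exp(-(m1-m2)^2/(4*(s1^2+s2^2))).
s1^2 = 16, s2^2 = 1, s1^2+s2^2 = 17.
sqrt(2*4*1/(17)) = 0.685994.
(m1-m2)^2 = (-4)^2 = 16.
exp(-16/(4*17)) = exp(-0.235294) = 0.790338.
H^2 = 1 - 0.685994*0.790338 = 0.4578

0.4578


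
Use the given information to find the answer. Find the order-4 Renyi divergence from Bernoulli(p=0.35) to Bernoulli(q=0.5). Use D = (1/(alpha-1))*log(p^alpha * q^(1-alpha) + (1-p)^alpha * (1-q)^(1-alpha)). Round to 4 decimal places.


Renyi divergence of order alpha between Bernoulli distributions:
D = (1/(alpha-1))*log(p^alpha * q^(1-alpha) + (1-p)^alpha * (1-q)^(1-alpha)).
alpha = 4, p = 0.35, q = 0.5.
p^alpha * q^(1-alpha) = 0.35^4 * 0.5^-3 = 0.12005.
(1-p)^alpha * (1-q)^(1-alpha) = 0.65^4 * 0.5^-3 = 1.42805.
sum = 0.12005 + 1.42805 = 1.5481.
D = (1/3)*log(1.5481) = 0.1457

0.1457


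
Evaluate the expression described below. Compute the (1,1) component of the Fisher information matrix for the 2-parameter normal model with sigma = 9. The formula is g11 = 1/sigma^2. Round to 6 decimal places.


For the 2-parameter normal family, the Fisher metric has:
  g11 = 1/sigma^2, g22 = 2/sigma^2.
sigma = 9, sigma^2 = 81.
g11 = 0.012346

0.012346


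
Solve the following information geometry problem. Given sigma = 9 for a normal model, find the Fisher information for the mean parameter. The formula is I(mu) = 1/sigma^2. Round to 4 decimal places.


The Fisher information for the mean of a normal distribution is I(mu) = 1/sigma^2.
sigma = 9, so sigma^2 = 81.
I(mu) = 1/81 = 0.0123

0.0123


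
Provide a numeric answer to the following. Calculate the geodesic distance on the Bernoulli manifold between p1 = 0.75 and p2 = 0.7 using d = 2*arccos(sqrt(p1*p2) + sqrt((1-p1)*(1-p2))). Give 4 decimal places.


Geodesic distance on Bernoulli manifold:
d(p1,p2) = 2*arccos(sqrt(p1*p2) + sqrt((1-p1)*(1-p2))).
sqrt(p1*p2) = sqrt(0.75*0.7) = 0.724569.
sqrt((1-p1)*(1-p2)) = sqrt(0.25*0.3) = 0.273861.
arg = 0.724569 + 0.273861 = 0.99843.
d = 2*arccos(0.99843) = 0.1121

0.1121


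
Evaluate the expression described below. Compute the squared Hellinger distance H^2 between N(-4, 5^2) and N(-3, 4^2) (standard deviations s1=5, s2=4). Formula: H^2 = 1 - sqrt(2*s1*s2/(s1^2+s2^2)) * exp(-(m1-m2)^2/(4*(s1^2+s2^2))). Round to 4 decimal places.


Squared Hellinger distance for Gaussians:
H^2 = 1 - sqrt(2*s1*s2/(s1^2+s2^2)) * exp(-(m1-m2)^2/(4*(s1^2+s2^2))).
s1^2 = 25, s2^2 = 16, s1^2+s2^2 = 41.
sqrt(2*5*4/(41)) = 0.98773.
(m1-m2)^2 = (-1)^2 = 1.
exp(-1/(4*41)) = exp(-0.006098) = 0.993921.
H^2 = 1 - 0.98773*0.993921 = 0.0183

0.0183


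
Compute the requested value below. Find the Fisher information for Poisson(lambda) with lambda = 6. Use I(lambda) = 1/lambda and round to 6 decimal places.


Fisher information for Poisson: I(lambda) = 1/lambda.
lambda = 6.
I(lambda) = 1/6 = 0.166667

0.166667


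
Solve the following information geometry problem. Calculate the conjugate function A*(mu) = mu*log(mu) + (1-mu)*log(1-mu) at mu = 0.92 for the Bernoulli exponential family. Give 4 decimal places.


Legendre transform for Bernoulli:
A*(mu) = mu*log(mu) + (1-mu)*log(1-mu).
mu = 0.92, 1-mu = 0.08.
mu*log(mu) = 0.92*log(0.92) = -0.076711.
(1-mu)*log(1-mu) = 0.08*log(0.08) = -0.202058.
A* = -0.076711 + -0.202058 = -0.2788

-0.2788


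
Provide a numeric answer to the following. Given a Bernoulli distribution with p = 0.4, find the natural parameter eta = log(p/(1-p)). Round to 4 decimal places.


Natural parameter for Bernoulli: eta = log(p/(1-p)).
p = 0.4, 1-p = 0.6.
p/(1-p) = 0.666667.
eta = log(0.666667) = -0.4055

-0.4055


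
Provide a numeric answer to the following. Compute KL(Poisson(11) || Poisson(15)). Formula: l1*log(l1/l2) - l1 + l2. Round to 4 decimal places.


KL divergence for Poisson:
KL = l1*log(l1/l2) - l1 + l2.
l1 = 11, l2 = 15.
log(11/15) = -0.310155.
l1*log(l1/l2) = 11 * -0.310155 = -3.411704.
KL = -3.411704 - 11 + 15 = 0.5883

0.5883


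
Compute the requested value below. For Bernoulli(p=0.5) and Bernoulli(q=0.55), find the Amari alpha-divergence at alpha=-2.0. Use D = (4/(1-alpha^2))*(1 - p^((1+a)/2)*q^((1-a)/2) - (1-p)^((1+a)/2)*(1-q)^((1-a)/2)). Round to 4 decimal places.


Amari alpha-divergence:
D = (4/(1-alpha^2))*(1 - p^((1+a)/2)*q^((1-a)/2) - (1-p)^((1+a)/2)*(1-q)^((1-a)/2)).
alpha = -2.0, p = 0.5, q = 0.55.
e1 = (1+alpha)/2 = -0.5, e2 = (1-alpha)/2 = 1.5.
t1 = p^e1 * q^e2 = 0.5^-0.5 * 0.55^1.5 = 0.576845.
t2 = (1-p)^e1 * (1-q)^e2 = 0.5^-0.5 * 0.45^1.5 = 0.426907.
4/(1-alpha^2) = -1.333333.
D = -1.333333*(1 - 0.576845 - 0.426907) = 0.0050

0.0050


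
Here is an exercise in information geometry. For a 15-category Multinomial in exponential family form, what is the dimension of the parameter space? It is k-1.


Exponential family dimension calculation:
For Multinomial with k=15 categories, dim = k-1 = 14.

14


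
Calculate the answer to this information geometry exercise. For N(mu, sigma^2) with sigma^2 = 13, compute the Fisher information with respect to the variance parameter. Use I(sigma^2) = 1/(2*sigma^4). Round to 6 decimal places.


Fisher information for variance: I(sigma^2) = 1/(2*sigma^4).
sigma^2 = 13, so sigma^4 = 169.
I = 1/(2*169) = 1/338 = 0.002959

0.002959


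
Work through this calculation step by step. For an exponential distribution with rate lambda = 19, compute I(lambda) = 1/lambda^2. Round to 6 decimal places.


Fisher information for exponential: I(lambda) = 1/lambda^2.
lambda = 19, lambda^2 = 361.
I = 1/361 = 0.002770

0.002770


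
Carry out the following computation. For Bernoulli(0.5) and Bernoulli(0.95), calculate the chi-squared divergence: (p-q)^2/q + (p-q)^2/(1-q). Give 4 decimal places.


Chi-squared divergence between Bernoulli distributions:
chi^2 = (p-q)^2/q + (p-q)^2/(1-q).
p = 0.5, q = 0.95, p-q = -0.45.
(p-q)^2 = 0.2025.
term1 = 0.2025/0.95 = 0.213158.
term2 = 0.2025/0.05 = 4.05.
chi^2 = 0.213158 + 4.05 = 4.2632

4.2632


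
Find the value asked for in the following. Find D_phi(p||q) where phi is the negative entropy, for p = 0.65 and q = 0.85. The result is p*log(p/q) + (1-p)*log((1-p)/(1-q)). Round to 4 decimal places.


Bregman divergence with negative entropy generator:
D = p*log(p/q) + (1-p)*log((1-p)/(1-q)).
p = 0.65, q = 0.85.
p*log(p/q) = 0.65*log(0.65/0.85) = -0.174372.
(1-p)*log((1-p)/(1-q)) = 0.35*log(0.35/0.15) = 0.296554.
D = -0.174372 + 0.296554 = 0.1222

0.1222


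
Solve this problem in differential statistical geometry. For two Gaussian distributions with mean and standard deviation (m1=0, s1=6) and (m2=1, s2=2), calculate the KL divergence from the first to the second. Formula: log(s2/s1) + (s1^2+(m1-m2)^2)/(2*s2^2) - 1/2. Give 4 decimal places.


KL divergence between normal distributions:
KL = log(s2/s1) + (s1^2 + (m1-m2)^2)/(2*s2^2) - 1/2.
log(2/6) = -1.098612.
(6^2 + (0-1)^2)/(2*2^2) = (36 + 1)/8 = 4.625.
KL = -1.098612 + 4.625 - 0.5 = 3.0264

3.0264


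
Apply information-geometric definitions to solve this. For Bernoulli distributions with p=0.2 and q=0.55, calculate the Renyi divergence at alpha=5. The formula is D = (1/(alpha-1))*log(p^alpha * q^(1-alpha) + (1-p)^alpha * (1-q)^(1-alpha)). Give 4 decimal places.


Renyi divergence of order alpha between Bernoulli distributions:
D = (1/(alpha-1))*log(p^alpha * q^(1-alpha) + (1-p)^alpha * (1-q)^(1-alpha)).
alpha = 5, p = 0.2, q = 0.55.
p^alpha * q^(1-alpha) = 0.2^5 * 0.55^-4 = 0.003497.
(1-p)^alpha * (1-q)^(1-alpha) = 0.8^5 * 0.45^-4 = 7.990977.
sum = 0.003497 + 7.990977 = 7.994474.
D = (1/4)*log(7.994474) = 0.5197

0.5197


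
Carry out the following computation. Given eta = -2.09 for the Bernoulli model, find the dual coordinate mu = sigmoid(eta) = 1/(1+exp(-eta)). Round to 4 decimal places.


Dual coordinate (expectation parameter) for Bernoulli:
mu = 1/(1+exp(-eta)).
eta = -2.09.
exp(-eta) = exp(2.09) = 8.084915.
mu = 1/(1+8.084915) = 0.1101

0.1101


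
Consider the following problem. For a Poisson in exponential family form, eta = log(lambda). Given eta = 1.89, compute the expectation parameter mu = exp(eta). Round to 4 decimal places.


Expectation parameter for Poisson exponential family:
mu = exp(eta).
eta = 1.89.
mu = exp(1.89) = 6.6194

6.6194


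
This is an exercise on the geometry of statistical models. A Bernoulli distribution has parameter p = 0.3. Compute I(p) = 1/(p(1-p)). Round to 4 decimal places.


For Bernoulli(p), Fisher information is I(p) = 1/(p*(1-p)).
p = 0.3, 1-p = 0.7.
p*(1-p) = 0.21.
I(p) = 1/0.21 = 4.7619

4.7619


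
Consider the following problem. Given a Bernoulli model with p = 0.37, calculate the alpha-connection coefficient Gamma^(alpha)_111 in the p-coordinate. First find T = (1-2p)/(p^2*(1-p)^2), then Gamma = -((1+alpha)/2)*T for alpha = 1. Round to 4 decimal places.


Skewness (Amari-Chentsov) tensor: T = (1-2p)/(p^2*(1-p)^2).
p = 0.37, 1-2p = 0.26, p^2 = 0.1369, (1-p)^2 = 0.3969.
T = 0.26/(0.1369 * 0.3969) = 4.785076.
In the p-coordinate, Gamma^(alpha) = Gamma^(0) - (alpha/2)*T with Gamma^(0) = (1/2)*g'(p) = -T/2,
so Gamma^(alpha) = -((1+alpha)/2)*T.
alpha = 1, -(1+alpha)/2 = -1.0.
Gamma = -1.0 * 4.785076 = -4.7851

-4.7851


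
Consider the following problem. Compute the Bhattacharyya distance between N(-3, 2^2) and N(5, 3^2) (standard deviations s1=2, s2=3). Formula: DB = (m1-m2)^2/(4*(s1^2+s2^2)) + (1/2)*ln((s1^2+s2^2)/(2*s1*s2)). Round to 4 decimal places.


Bhattacharyya distance between two Gaussians:
DB = (m1-m2)^2/(4*(s1^2+s2^2)) + (1/2)*ln((s1^2+s2^2)/(2*s1*s2)).
(m1-m2)^2 = (-8)^2 = 64.
s1^2+s2^2 = 4 + 9 = 13.
term1 = 64/52 = 1.230769.
term2 = 0.5*ln(13/12.0) = 0.040021.
DB = 1.230769 + 0.040021 = 1.2708

1.2708


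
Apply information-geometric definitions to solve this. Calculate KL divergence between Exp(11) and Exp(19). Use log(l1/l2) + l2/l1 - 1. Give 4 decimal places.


KL divergence for exponential family:
KL = log(l1/l2) + l2/l1 - 1.
log(11/19) = -0.546544.
19/11 = 1.727273.
KL = -0.546544 + 1.727273 - 1 = 0.1807

0.1807


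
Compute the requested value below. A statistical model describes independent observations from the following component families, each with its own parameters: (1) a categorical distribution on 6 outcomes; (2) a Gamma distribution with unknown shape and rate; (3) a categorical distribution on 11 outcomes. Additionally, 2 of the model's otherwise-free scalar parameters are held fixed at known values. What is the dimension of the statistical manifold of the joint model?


The dimension of a statistical manifold equals the number of free
(independent) real parameters of the model. For a product of independent
blocks the parameter counts add.
- categorical on 6 outcomes (probabilities sum to 1): 6-1 = 5.
- Gamma (shape, rate): 2.
- categorical on 11 outcomes (probabilities sum to 1): 11-1 = 10.
Total = 5 + 2 + 10 = 17.
2 parameter(s) fixed at known values: 17 - 2 = 15.
Dimension = 15

15


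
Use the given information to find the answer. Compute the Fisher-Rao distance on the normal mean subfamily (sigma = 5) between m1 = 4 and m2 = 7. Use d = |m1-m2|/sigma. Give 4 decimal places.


On the fixed-variance normal subfamily, geodesic distance = |m1-m2|/sigma.
|4 - 7| = 3.
sigma = 5.
d = 3/5 = 0.6000

0.6000


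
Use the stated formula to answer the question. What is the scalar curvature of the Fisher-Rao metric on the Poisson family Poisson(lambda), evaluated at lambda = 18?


This family has a single free parameter, so its statistical manifold
is 1-dimensional. The Riemann curvature tensor of any 1-dimensional
Riemannian manifold vanishes identically, so R = 0.

0


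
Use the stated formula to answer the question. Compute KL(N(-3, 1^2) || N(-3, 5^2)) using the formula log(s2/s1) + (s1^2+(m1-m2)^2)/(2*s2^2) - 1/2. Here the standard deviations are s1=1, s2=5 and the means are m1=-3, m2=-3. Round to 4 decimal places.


KL divergence between normal distributions:
KL = log(s2/s1) + (s1^2 + (m1-m2)^2)/(2*s2^2) - 1/2.
log(5/1) = 1.609438.
(1^2 + (-3--3)^2)/(2*5^2) = (1 + 0)/50 = 0.02.
KL = 1.609438 + 0.02 - 0.5 = 1.1294

1.1294


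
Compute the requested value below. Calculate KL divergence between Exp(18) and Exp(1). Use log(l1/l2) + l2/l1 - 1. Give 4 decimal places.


KL divergence for exponential family:
KL = log(l1/l2) + l2/l1 - 1.
log(18/1) = 2.890372.
1/18 = 0.055556.
KL = 2.890372 + 0.055556 - 1 = 1.9459

1.9459


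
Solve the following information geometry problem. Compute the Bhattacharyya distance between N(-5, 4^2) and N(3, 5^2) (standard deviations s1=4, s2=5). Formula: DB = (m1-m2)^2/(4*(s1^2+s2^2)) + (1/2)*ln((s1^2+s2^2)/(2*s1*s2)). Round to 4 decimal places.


Bhattacharyya distance between two Gaussians:
DB = (m1-m2)^2/(4*(s1^2+s2^2)) + (1/2)*ln((s1^2+s2^2)/(2*s1*s2)).
(m1-m2)^2 = (-8)^2 = 64.
s1^2+s2^2 = 16 + 25 = 41.
term1 = 64/164 = 0.390244.
term2 = 0.5*ln(41/40.0) = 0.012346.
DB = 0.390244 + 0.012346 = 0.4026

0.4026


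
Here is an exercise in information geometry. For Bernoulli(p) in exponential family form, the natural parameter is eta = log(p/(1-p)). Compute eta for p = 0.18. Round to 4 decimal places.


Natural parameter for Bernoulli: eta = log(p/(1-p)).
p = 0.18, 1-p = 0.82.
p/(1-p) = 0.219512.
eta = log(0.219512) = -1.5163

-1.5163


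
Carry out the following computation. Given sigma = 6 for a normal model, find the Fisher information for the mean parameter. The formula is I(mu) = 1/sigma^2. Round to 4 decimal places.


The Fisher information for the mean of a normal distribution is I(mu) = 1/sigma^2.
sigma = 6, so sigma^2 = 36.
I(mu) = 1/36 = 0.0278

0.0278


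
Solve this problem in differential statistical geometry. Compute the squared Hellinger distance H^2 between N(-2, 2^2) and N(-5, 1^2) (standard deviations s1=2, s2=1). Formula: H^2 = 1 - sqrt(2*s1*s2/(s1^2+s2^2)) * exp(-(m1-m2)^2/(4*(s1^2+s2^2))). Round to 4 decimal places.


Squared Hellinger distance for Gaussians:
H^2 = 1 - sqrt(2*s1*s2/(s1^2+s2^2)) * exp(-(m1-m2)^2/(4*(s1^2+s2^2))).
s1^2 = 4, s2^2 = 1, s1^2+s2^2 = 5.
sqrt(2*2*1/(5)) = 0.894427.
(m1-m2)^2 = (3)^2 = 9.
exp(-9/(4*5)) = exp(-0.45) = 0.637628.
H^2 = 1 - 0.894427*0.637628 = 0.4297

0.4297


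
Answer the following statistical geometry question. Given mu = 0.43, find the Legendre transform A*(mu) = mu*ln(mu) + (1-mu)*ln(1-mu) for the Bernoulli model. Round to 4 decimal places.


Legendre transform for Bernoulli:
A*(mu) = mu*log(mu) + (1-mu)*log(1-mu).
mu = 0.43, 1-mu = 0.57.
mu*log(mu) = 0.43*log(0.43) = -0.362907.
(1-mu)*log(1-mu) = 0.57*log(0.57) = -0.320408.
A* = -0.362907 + -0.320408 = -0.6833

-0.6833


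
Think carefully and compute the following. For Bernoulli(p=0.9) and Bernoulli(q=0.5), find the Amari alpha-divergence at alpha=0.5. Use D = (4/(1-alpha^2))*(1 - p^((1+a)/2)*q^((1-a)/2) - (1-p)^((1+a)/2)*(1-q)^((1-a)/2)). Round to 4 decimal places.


Amari alpha-divergence:
D = (4/(1-alpha^2))*(1 - p^((1+a)/2)*q^((1-a)/2) - (1-p)^((1+a)/2)*(1-q)^((1-a)/2)).
alpha = 0.5, p = 0.9, q = 0.5.
e1 = (1+alpha)/2 = 0.75, e2 = (1-alpha)/2 = 0.25.
t1 = p^e1 * q^e2 = 0.9^0.75 * 0.5^0.25 = 0.777006.
t2 = (1-p)^e1 * (1-q)^e2 = 0.1^0.75 * 0.5^0.25 = 0.149535.
4/(1-alpha^2) = 5.333333.
D = 5.333333*(1 - 0.777006 - 0.149535) = 0.3918

0.3918


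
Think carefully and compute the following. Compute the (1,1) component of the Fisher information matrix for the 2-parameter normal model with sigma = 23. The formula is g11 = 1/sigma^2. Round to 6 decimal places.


For the 2-parameter normal family, the Fisher metric has:
  g11 = 1/sigma^2, g22 = 2/sigma^2.
sigma = 23, sigma^2 = 529.
g11 = 0.001890

0.001890


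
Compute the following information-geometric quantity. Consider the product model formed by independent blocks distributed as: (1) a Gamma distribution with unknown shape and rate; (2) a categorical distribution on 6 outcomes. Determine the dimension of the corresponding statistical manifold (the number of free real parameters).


The dimension of a statistical manifold equals the number of free
(independent) real parameters of the model. For a product of independent
blocks the parameter counts add.
- Gamma (shape, rate): 2.
- categorical on 6 outcomes (probabilities sum to 1): 6-1 = 5.
Total = 2 + 5 = 7.
Dimension = 7

7


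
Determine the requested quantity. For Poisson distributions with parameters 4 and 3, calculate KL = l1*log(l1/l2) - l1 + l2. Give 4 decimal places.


KL divergence for Poisson:
KL = l1*log(l1/l2) - l1 + l2.
l1 = 4, l2 = 3.
log(4/3) = 0.287682.
l1*log(l1/l2) = 4 * 0.287682 = 1.150728.
KL = 1.150728 - 4 + 3 = 0.1507

0.1507


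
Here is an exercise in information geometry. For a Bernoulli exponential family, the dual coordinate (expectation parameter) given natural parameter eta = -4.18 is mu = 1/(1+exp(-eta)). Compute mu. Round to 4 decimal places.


Dual coordinate (expectation parameter) for Bernoulli:
mu = 1/(1+exp(-eta)).
eta = -4.18.
exp(-eta) = exp(4.18) = 65.365853.
mu = 1/(1+65.365853) = 0.0151

0.0151


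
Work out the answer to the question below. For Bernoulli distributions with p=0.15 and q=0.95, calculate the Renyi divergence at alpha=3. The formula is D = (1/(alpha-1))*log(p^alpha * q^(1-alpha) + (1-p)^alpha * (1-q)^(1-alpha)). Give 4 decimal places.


Renyi divergence of order alpha between Bernoulli distributions:
D = (1/(alpha-1))*log(p^alpha * q^(1-alpha) + (1-p)^alpha * (1-q)^(1-alpha)).
alpha = 3, p = 0.15, q = 0.95.
p^alpha * q^(1-alpha) = 0.15^3 * 0.95^-2 = 0.00374.
(1-p)^alpha * (1-q)^(1-alpha) = 0.85^3 * 0.05^-2 = 245.65.
sum = 0.00374 + 245.65 = 245.65374.
D = (1/2)*log(245.65374) = 2.7520

2.7520


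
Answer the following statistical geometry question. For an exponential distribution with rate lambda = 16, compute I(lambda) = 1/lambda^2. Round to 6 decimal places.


Fisher information for exponential: I(lambda) = 1/lambda^2.
lambda = 16, lambda^2 = 256.
I = 1/256 = 0.003906

0.003906


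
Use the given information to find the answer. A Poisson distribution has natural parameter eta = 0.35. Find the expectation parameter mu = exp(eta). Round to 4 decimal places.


Expectation parameter for Poisson exponential family:
mu = exp(eta).
eta = 0.35.
mu = exp(0.35) = 1.4191

1.4191


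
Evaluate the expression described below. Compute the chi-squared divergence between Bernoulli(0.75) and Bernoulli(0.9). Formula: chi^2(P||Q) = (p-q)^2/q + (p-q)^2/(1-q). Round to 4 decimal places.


Chi-squared divergence between Bernoulli distributions:
chi^2 = (p-q)^2/q + (p-q)^2/(1-q).
p = 0.75, q = 0.9, p-q = -0.15.
(p-q)^2 = 0.0225.
term1 = 0.0225/0.9 = 0.025.
term2 = 0.0225/0.1 = 0.225.
chi^2 = 0.025 + 0.225 = 0.2500

0.2500


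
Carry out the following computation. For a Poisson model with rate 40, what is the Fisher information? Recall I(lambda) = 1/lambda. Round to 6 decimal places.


Fisher information for Poisson: I(lambda) = 1/lambda.
lambda = 40.
I(lambda) = 1/40 = 0.025000

0.025000
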